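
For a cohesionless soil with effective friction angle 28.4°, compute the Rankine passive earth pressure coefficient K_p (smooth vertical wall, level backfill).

K_p = (1 + sin φ)/(1 − sin φ) = tan²(45° + 28.4°/2) = 2.814.

2.81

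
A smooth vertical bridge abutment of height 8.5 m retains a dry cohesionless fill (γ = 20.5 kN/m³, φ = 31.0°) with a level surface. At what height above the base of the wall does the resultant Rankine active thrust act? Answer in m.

2.83 m

K_a = 0.3201.
The pressure distribution is triangular, so the resultant acts at H/3 above the base = 8.5/3 = 2.833 m.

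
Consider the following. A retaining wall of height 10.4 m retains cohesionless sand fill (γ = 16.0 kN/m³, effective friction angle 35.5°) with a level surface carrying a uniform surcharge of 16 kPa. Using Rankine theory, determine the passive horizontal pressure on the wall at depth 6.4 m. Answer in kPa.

446 kPa

K_p = (1 + sin φ)/(1 − sin φ) = 3.770.
σ_v = γz + q = 16.0 × 6.4 + 16 = 118.4 kPa.
σ_h = K_p σ_v = 3.770 × 118.4 = 446.4 kPa.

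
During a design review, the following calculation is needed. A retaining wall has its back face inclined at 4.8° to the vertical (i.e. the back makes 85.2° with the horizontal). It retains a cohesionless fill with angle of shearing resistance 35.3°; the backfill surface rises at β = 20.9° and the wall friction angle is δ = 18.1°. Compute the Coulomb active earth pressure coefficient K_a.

K_a = sin²(α+φ) / [sin²α · sin(α−δ) · (1 + √{sin(φ+δ)sin(φ−β) / (sin(α−δ)sin(α+β))})²].
With α = 85.2°, φ = 35.3°, δ = 18.1°, β = 20.9°: K_a = 0.3731.

0.373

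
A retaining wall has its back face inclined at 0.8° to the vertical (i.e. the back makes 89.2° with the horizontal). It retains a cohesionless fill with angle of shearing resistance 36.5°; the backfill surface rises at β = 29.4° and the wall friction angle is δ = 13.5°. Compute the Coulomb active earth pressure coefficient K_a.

K_a = sin²(α+φ) / [sin²α · sin(α−δ) · (1 + √{sin(φ+δ)sin(φ−β) / (sin(α−δ)sin(α+β))})²].
With α = 89.2°, φ = 36.5°, δ = 13.5°, β = 29.4°: K_a = 0.3827.

0.383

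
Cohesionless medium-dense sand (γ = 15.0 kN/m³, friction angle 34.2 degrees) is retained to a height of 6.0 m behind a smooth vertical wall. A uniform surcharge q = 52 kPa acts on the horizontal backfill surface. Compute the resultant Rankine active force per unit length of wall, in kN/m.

163 kN/m

K_a = tan²(45° − φ/2) = 0.2803.
Soil triangle: ½ K_a γ H² = 0.5×0.2803×15.0×6.0² = 75.69 kN/m.
Surcharge rectangle: K_a q H = 0.2803×52×6.0 = 87.47 kN/m.
Total = 75.69 + 87.47 = 163.2 kN/m.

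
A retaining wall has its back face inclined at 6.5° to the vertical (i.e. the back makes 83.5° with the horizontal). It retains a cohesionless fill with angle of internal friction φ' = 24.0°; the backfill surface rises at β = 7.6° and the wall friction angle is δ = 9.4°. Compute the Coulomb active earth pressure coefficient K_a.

0.487

K_a = sin²(α+φ) / [sin²α · sin(α−δ) · (1 + √{sin(φ+δ)sin(φ−β) / (sin(α−δ)sin(α+β))})²].
With α = 83.5°, φ = 24.0°, δ = 9.4°, β = 7.6°: K_a = 0.4874.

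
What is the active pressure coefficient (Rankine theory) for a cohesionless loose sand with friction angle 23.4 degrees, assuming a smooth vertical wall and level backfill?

K_a = tan²(45° − φ/2) = tan²(33.30°) = 0.4315.

0.431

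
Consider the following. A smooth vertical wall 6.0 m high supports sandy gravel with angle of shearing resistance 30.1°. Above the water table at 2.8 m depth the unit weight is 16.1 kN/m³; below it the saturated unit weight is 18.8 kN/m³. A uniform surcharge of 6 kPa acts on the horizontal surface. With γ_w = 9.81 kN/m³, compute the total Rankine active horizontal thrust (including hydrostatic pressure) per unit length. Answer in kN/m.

K_a = tan²(45° − φ/2) = 0.3320.
γ' = 18.8 − 9.81 = 8.990 kN/m³. h₂ = H − d_w = 3.2 m.
σ'_h: at surface K_a·q = 1.992; at WT K_a(q+γd_w) = 16.96; at base K_a(q+γd_w+γ'h₂) = 26.51 kPa.
P₁ = ½(1.992+16.96)×2.8 = 26.53; P₂ = ½(16.96+26.51)×3.2 = 69.55; P_w = ½γ_w h₂² = 50.23.
Total = 26.53+69.55+50.23 = 146.3 kN/m.

146 kN/m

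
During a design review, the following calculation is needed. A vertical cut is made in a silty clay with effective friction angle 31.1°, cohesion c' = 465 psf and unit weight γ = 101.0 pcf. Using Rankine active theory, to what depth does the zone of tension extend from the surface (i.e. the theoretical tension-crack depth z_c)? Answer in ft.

K_a = tan²(45° − 31.1°/2) = 0.3188; √K_a = 0.5646.
The active pressure is zero where K_a γ z = 2c√K_a, so z_c = 2c/(γ√K_a) = 2×465/(101.0×0.5646) = 16.31 ft.

16.3 ft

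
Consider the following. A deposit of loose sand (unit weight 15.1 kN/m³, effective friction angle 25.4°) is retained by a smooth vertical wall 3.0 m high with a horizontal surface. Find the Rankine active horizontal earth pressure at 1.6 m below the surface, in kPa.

K_a = (1 − sin φ)/(1 + sin φ) = 0.3996.
σ_h = K_a γ z = 0.3996 × 15.1 × 1.6 = 9.655 kPa.

9.66 kPa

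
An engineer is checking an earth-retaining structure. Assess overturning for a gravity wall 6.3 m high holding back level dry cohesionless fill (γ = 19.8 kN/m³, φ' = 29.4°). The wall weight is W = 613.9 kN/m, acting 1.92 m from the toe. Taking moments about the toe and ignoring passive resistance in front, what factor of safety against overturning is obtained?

4.18

K_a = tan²(45° − 29.4°/2) = 0.3415.
P_a = ½K_aγH² = 0.5×0.3415×19.8×6.3² = 134.2 kN/m, acting at H/3 = 2.100 m above the base.
Overturning moment M_o = P_a × H/3 = 134.2 × 2.100 = 281.8.
Resisting moment M_r = W × 1.92 = 613.9 × 1.92 = 1179.
FS_overturning = M_r/M_o = 1179/281.8 = 4.183.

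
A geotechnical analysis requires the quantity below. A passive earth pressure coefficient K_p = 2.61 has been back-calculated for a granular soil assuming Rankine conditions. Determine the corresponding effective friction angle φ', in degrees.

26.5°

K_p = (1+sin φ)/(1−sin φ) ⇒ sin φ = (K_p − 1)/(K_p + 1) = 0.4460.
φ = arcsin(0.4460) = 26.49°.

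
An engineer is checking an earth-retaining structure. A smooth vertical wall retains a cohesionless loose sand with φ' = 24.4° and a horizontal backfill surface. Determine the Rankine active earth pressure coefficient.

K_a = (1 − sin φ)/(1 + sin φ) = (1 − sin 24.4°)/(1 + sin 24.4°) = 0.4153.

0.415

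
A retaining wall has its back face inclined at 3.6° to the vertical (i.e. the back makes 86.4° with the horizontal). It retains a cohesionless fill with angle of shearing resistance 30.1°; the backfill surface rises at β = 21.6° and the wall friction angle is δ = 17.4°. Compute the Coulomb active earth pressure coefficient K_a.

K_a = sin²(α+φ) / [sin²α · sin(α−δ) · (1 + √{sin(φ+δ)sin(φ−β) / (sin(α−δ)sin(α+β))})²].
With α = 86.4°, φ = 30.1°, δ = 17.4°, β = 21.6°: K_a = 0.4723.

0.472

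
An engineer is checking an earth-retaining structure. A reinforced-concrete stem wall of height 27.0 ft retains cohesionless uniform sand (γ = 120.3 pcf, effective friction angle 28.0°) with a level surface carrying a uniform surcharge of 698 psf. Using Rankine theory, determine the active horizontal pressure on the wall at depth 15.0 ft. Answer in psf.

K_a = (1 − sin φ)/(1 + sin φ) = 0.3610.
σ_v = γz + q = 120.3 × 15.0 + 698 = 2502 psf.
σ_h = K_a σ_v = 0.3610 × 2502 = 903.5 psf.

903 psf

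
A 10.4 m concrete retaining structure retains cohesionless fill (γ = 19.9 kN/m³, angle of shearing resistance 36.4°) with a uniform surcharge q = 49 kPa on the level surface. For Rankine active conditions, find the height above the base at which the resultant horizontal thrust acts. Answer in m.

K_a = 0.2552.
Triangular part P₁ = ½K_aγH² = 274.6 at H/3 = 3.467 m; rectangular part P₂ = K_a q H = 130.0 at H/2 = 5.200 m.
ȳ = (P₁·3.467 + P₂·5.200)/(P₁+P₂) = 4.024 m.

4.02 m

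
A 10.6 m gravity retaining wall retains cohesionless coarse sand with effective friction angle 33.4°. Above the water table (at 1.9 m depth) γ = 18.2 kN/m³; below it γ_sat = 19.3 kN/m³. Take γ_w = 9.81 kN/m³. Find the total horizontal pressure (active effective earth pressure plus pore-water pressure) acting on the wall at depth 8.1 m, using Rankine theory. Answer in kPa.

87.9 kPa

K_a = (1 − sin φ)/(1 + sin φ) = 0.2899.
γ' = 19.3 − 9.81 = 9.490 kN/m³.
Effective vertical stress at 8.1 m: σ'_v = 18.2×1.9 + 9.490×6.20 = 93.42 kPa.
σ'_h = K_a σ'_v = 0.2899 × 93.42 = 27.08 kPa; u = γ_w × 6.20 = 60.82 kPa.
Total σ_h = 27.08 + 60.82 = 87.91 kPa.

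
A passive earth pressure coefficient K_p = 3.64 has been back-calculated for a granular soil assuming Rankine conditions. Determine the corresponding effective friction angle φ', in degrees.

K_p = (1+sin φ)/(1−sin φ) ⇒ sin φ = (K_p − 1)/(K_p + 1) = 0.5690.
φ = arcsin(0.5690) = 34.68°.

34.7°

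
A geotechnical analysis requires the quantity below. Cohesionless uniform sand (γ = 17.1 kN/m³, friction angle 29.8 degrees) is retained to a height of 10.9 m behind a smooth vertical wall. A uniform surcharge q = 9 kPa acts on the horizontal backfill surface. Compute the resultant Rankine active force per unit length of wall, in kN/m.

K_a = tan²(45° − φ/2) = 0.3360.
Soil triangle: ½ K_a γ H² = 0.5×0.3360×17.1×10.9² = 341.3 kN/m.
Surcharge rectangle: K_a q H = 0.3360×9×10.9 = 32.96 kN/m.
Total = 341.3 + 32.96 = 374.3 kN/m.

374 kN/m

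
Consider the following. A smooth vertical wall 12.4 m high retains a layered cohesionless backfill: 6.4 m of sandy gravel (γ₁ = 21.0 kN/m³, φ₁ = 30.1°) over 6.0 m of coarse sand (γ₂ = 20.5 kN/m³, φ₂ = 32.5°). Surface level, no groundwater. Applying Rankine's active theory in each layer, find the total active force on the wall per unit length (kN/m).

K_a1 = tan²(45°−30.1°/2) = 0.3320; K_a2 = tan²(45°−32.5°/2) = 0.3010.
Layer 1: σ at base = K_a1 γ₁ h₁ = 44.62 kPa; P₁ = ½×44.62×6.4 = 142.8.
Layer 2: σ_v at top = γ₁h₁ = 134.4; σ_h top = K_a2×134.4 = 40.45; σ_h base = K_a2×(134.4+20.5×6.0) = 77.47.
P₂ = ½(40.45+77.47)×6.0 = 353.8. Total P_a = 142.8+353.8 = 496.6 kN/m.

497 kN/m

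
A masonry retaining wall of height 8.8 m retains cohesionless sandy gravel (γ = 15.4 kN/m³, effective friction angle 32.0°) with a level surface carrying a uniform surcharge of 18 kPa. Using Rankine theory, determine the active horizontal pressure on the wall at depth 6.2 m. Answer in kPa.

K_a = (1 − sin φ)/(1 + sin φ) = 0.3073.
σ_v = γz + q = 15.4 × 6.2 + 18 = 113.5 kPa.
σ_h = K_a σ_v = 0.3073 × 113.5 = 34.87 kPa.

34.9 kPa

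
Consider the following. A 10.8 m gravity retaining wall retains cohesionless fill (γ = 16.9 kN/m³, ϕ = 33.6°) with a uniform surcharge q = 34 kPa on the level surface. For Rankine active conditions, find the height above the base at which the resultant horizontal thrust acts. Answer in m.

4.09 m

K_a = 0.2875.
Triangular part P₁ = ½K_aγH² = 283.4 at H/3 = 3.600 m; rectangular part P₂ = K_a q H = 105.6 at H/2 = 5.400 m.
ȳ = (P₁·3.600 + P₂·5.400)/(P₁+P₂) = 4.089 m.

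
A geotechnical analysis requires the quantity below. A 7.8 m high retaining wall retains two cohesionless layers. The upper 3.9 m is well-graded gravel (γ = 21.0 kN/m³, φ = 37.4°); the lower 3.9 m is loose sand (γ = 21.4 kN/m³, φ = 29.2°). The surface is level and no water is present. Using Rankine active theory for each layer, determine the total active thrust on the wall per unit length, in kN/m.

K_a1 = tan²(45°−37.4°/2) = 0.2443; K_a2 = tan²(45°−29.2°/2) = 0.3442.
Layer 1: σ at base = K_a1 γ₁ h₁ = 20.01 kPa; P₁ = ½×20.01×3.9 = 39.01.
Layer 2: σ_v at top = γ₁h₁ = 81.90; σ_h top = K_a2×81.90 = 28.19; σ_h base = K_a2×(81.90+21.4×3.9) = 56.92.
P₂ = ½(28.19+56.92)×3.9 = 166.0. Total P_a = 39.01+166.0 = 205.0 kN/m.

205 kN/m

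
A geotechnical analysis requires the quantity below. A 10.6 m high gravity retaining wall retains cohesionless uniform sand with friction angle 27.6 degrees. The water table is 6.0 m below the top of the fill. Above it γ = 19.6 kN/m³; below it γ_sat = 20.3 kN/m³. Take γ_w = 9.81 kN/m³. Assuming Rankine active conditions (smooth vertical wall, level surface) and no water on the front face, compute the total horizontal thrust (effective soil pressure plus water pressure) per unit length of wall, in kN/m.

K_a = tan²(45° − φ/2) = 0.3668.
γ' = 20.3 − 9.81 = 10.49 kN/m³. Depth below WT = 4.6 m.
σ'_h at WT = K_a γ d_w = 43.13 kPa; at base = 43.13 + K_a γ' × 4.6 = 60.83 kPa.
P₁ (0–6.0 m) = ½×43.13×6.0 = 129.4. P₂ (6.0–10.6 m) = ½(43.13+60.83)×4.6 = 239.1.
P_w = ½ γ_w h₂² = 0.5×9.81×4.6² = 103.8. Total = 129.4+239.1+103.8 = 472.3 kN/m.

472 kN/m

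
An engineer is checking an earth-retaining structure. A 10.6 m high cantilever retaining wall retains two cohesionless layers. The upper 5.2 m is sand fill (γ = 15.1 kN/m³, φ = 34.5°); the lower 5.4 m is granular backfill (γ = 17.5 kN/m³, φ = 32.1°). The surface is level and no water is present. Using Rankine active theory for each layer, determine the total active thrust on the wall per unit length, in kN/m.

264 kN/m

K_a1 = tan²(45°−34.5°/2) = 0.2768; K_a2 = tan²(45°−32.1°/2) = 0.3060.
Layer 1: σ at base = K_a1 γ₁ h₁ = 21.73 kPa; P₁ = ½×21.73×5.2 = 56.51.
Layer 2: σ_v at top = γ₁h₁ = 78.52; σ_h top = K_a2×78.52 = 24.03; σ_h base = K_a2×(78.52+17.5×5.4) = 52.94.
P₂ = ½(24.03+52.94)×5.4 = 207.8. Total P_a = 56.51+207.8 = 264.3 kN/m.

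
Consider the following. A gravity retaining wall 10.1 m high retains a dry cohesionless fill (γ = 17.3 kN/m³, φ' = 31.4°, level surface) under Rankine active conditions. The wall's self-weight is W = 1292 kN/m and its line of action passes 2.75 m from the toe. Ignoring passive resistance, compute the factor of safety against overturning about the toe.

K_a = tan²(45° − 31.4°/2) = 0.3149.
P_a = ½K_aγH² = 0.5×0.3149×17.3×10.1² = 277.9 kN/m, acting at H/3 = 3.367 m above the base.
Overturning moment M_o = P_a × H/3 = 277.9 × 3.367 = 935.5.
Resisting moment M_r = W × 2.75 = 1292 × 2.75 = 3553.
FS_overturning = M_r/M_o = 3553/935.5 = 3.798.

3.80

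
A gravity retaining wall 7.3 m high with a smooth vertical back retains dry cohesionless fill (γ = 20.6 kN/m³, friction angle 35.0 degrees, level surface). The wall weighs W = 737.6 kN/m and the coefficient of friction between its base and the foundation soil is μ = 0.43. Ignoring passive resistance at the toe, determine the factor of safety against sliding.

2.13

K_a = tan²(45° − 35.0°/2) = 0.2710.
P_a = ½K_aγH² = 0.5×0.2710×20.6×7.3² = 148.7 kN/m, acting at H/3 = 2.433 m above the base.
FS_sliding = μW / P_a = 0.43×737.6 / 148.7 = 2.132.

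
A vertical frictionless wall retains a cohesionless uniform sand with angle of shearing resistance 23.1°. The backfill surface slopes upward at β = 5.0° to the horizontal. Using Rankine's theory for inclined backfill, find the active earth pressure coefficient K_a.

K_a = cos β · (cos β − √(cos²β − cos²φ)) / (cos β + √(cos²β − cos²φ)).
cos β = 0.9962, cos φ = 0.9198, √(cos²β − cos²φ) = 0.3825.
K_a = 0.9962 × (0.9962 − 0.3825)/(0.9962 + 0.3825) = 0.4434.

0.443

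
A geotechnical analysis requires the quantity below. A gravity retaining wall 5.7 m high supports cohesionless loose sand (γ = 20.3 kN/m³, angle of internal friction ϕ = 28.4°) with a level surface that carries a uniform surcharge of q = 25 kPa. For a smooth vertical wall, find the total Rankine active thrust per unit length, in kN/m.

K_a = tan²(45° − φ/2) = 0.3554.
Soil triangle: ½ K_a γ H² = 0.5×0.3554×20.3×5.7² = 117.2 kN/m.
Surcharge rectangle: K_a q H = 0.3554×25×5.7 = 50.64 kN/m.
Total = 117.2 + 50.64 = 167.8 kN/m.

168 kN/m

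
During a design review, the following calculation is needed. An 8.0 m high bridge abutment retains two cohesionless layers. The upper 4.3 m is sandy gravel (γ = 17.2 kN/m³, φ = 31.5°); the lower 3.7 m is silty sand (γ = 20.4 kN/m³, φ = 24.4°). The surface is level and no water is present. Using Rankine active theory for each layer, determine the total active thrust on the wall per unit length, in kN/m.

K_a1 = tan²(45°−31.5°/2) = 0.3136; K_a2 = tan²(45°−24.4°/2) = 0.4153.
Layer 1: σ at base = K_a1 γ₁ h₁ = 23.20 kPa; P₁ = ½×23.20×4.3 = 49.87.
Layer 2: σ_v at top = γ₁h₁ = 73.96; σ_h top = K_a2×73.96 = 30.72; σ_h base = K_a2×(73.96+20.4×3.7) = 62.07.
P₂ = ½(30.72+62.07)×3.7 = 171.6. Total P_a = 49.87+171.6 = 221.5 kN/m.

222 kN/m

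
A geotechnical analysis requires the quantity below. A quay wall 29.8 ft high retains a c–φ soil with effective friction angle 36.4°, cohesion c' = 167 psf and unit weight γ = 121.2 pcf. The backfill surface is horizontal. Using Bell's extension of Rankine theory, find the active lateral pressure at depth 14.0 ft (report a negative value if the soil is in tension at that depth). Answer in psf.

264 psf

K_a = (1 − sin φ)/(1 + sin φ) = 0.2552.
σ_a = K_a γ z − 2c√K_a = 0.2552×121.2×14.0 − 2×167×0.5051 = 264.2 psf.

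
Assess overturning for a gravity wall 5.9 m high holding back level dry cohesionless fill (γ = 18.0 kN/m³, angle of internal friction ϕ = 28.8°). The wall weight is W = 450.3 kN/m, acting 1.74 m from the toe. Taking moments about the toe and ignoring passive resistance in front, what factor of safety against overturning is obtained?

K_a = tan²(45° − 28.8°/2) = 0.3498.
P_a = ½K_aγH² = 0.5×0.3498×18.0×5.9² = 109.6 kN/m, acting at H/3 = 1.967 m above the base.
Overturning moment M_o = P_a × H/3 = 109.6 × 1.967 = 215.5.
Resisting moment M_r = W × 1.74 = 450.3 × 1.74 = 783.5.
FS_overturning = M_r/M_o = 783.5/215.5 = 3.636.

3.64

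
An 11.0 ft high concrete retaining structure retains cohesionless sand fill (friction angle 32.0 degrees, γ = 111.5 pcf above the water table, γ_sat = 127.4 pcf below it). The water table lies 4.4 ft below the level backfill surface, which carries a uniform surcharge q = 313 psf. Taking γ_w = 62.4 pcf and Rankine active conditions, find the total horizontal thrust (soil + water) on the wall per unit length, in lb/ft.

4180 lb/ft

K_a = tan²(45° − φ/2) = 0.3073.
γ' = 127.4 − 62.4 = 65.00 pcf. h₂ = H − d_w = 6.6 ft.
σ'_h: at surface K_a·q = 96.17; at WT K_a(q+γd_w) = 246.9; at base K_a(q+γd_w+γ'h₂) = 378.7 psf.
P₁ = ½(96.17+246.9)×4.4 = 754.8; P₂ = ½(246.9+378.7)×6.6 = 2065; P_w = ½γ_w h₂² = 1359.
Total = 754.8+2065+1359 = 4178 lb/ft.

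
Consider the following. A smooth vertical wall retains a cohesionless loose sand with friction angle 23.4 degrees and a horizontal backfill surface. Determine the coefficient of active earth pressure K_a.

0.431

K_a = (1 − sin φ)/(1 + sin φ) = (1 − sin 23.4°)/(1 + sin 23.4°) = 0.4315.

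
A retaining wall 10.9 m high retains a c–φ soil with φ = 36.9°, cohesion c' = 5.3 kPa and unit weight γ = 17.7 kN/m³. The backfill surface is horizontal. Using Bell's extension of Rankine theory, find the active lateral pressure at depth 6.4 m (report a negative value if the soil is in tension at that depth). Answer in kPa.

K_a = (1 − sin φ)/(1 + sin φ) = 0.2497.
σ_a = K_a γ z − 2c√K_a = 0.2497×17.7×6.4 − 2×5.3×0.4997 = 22.99 kPa.

23.0 kPa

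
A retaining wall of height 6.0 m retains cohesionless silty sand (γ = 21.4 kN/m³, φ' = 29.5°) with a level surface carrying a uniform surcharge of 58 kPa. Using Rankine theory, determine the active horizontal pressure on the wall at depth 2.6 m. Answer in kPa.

38.6 kPa

K_a = (1 − sin φ)/(1 + sin φ) = 0.3401.
σ_v = γz + q = 21.4 × 2.6 + 58 = 113.6 kPa.
σ_h = K_a σ_v = 0.3401 × 113.6 = 38.65 kPa.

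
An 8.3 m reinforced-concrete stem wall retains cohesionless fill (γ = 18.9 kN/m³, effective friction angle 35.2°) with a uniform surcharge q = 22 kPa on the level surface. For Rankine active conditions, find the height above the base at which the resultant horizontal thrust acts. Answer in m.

K_a = 0.2687.
Triangular part P₁ = ½K_aγH² = 174.9 at H/3 = 2.767 m; rectangular part P₂ = K_a q H = 49.06 at H/2 = 4.150 m.
ȳ = (P₁·2.767 + P₂·4.150)/(P₁+P₂) = 3.070 m.

3.07 m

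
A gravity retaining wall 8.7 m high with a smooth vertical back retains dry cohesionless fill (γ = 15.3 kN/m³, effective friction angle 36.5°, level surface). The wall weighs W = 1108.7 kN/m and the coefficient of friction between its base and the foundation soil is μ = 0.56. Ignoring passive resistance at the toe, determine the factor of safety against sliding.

K_a = tan²(45° − 36.5°/2) = 0.2541.
P_a = ½K_aγH² = 0.5×0.2541×15.3×8.7² = 147.1 kN/m, acting at H/3 = 2.900 m above the base.
FS_sliding = μW / P_a = 0.56×1108.7 / 147.1 = 4.221.

4.22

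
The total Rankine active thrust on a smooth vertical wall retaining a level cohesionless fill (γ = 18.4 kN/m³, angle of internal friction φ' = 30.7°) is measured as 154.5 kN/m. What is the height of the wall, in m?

7.20 m

K_a = 0.3240. P_a = ½ K_a γ H² ⇒ H = √(2P_a/(K_a γ)).
H = √(2×154.5/(0.3240×18.4)) = 7.199 m.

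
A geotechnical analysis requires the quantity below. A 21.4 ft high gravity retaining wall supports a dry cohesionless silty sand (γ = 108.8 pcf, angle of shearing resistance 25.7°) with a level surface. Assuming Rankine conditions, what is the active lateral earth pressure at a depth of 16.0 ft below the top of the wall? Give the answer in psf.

688 psf

K_a = (1 − sin φ)/(1 + sin φ) = 0.3950.
σ_h = K_a γ z = 0.3950 × 108.8 × 16.0 = 687.7 psf.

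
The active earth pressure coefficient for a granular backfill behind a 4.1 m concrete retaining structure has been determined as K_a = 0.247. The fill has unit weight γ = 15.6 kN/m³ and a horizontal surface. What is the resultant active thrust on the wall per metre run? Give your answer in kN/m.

32.4 kN/m

P = ½ K_a γ H² = 0.5 × 0.247 × 15.6 × 4.1² = 32.39 kN/m.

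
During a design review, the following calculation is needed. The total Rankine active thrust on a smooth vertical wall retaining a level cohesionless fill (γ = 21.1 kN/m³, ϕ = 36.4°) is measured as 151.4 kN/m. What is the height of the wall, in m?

7.50 m

K_a = 0.2552. P_a = ½ K_a γ H² ⇒ H = √(2P_a/(K_a γ)).
H = √(2×151.4/(0.2552×21.1)) = 7.499 m.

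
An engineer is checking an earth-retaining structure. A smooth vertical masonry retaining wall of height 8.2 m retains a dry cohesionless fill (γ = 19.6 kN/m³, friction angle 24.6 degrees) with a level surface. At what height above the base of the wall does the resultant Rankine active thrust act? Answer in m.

K_a = 0.4121.
The pressure distribution is triangular, so the resultant acts at H/3 above the base = 8.2/3 = 2.733 m.

2.73 m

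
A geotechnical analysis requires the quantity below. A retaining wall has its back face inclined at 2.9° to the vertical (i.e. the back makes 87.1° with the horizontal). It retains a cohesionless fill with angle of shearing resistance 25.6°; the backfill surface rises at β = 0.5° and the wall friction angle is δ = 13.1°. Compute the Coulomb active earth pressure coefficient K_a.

K_a = sin²(α+φ) / [sin²α · sin(α−δ) · (1 + √{sin(φ+δ)sin(φ−β) / (sin(α−δ)sin(α+β))})²].
With α = 87.1°, φ = 25.6°, δ = 13.1°, β = 0.5°: K_a = 0.3814.

0.381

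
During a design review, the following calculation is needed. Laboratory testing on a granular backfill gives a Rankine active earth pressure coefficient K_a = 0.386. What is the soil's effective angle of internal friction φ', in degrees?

26.3°

K_a = tan²(45° − φ/2) ⇒ 45° − φ/2 = arctan(√0.386) = 31.85°.
φ = 2(45° − 31.85°) = 26.30°.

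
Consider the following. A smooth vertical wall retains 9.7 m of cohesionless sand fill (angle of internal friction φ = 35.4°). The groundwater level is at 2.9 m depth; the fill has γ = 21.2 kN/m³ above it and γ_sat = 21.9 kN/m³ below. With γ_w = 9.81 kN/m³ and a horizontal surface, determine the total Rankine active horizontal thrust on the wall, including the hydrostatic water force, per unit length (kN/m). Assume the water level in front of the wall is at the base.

K_a = tan²(45° − φ/2) = 0.2664.
γ' = 21.9 − 9.81 = 12.09 kN/m³. Depth below WT = 6.8 m.
σ'_h at WT = K_a γ d_w = 16.38 kPa; at base = 16.38 + K_a γ' × 6.8 = 38.28 kPa.
P₁ (0–2.9 m) = ½×16.38×2.9 = 23.75. P₂ (2.9–9.7 m) = ½(16.38+38.28)×6.8 = 185.8.
P_w = ½ γ_w h₂² = 0.5×9.81×6.8² = 226.8. Total = 23.75+185.8+226.8 = 436.4 kN/m.

436 kN/m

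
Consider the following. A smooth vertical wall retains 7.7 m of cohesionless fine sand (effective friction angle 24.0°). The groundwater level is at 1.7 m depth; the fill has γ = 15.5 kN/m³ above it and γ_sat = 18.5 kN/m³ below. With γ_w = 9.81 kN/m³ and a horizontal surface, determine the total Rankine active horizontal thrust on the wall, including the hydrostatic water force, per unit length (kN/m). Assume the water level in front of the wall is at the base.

K_a = tan²(45° − φ/2) = 0.4217.
γ' = 18.5 − 9.81 = 8.690 kN/m³. Depth below WT = 6.0 m.
σ'_h at WT = K_a γ d_w = 11.11 kPa; at base = 11.11 + K_a γ' × 6.0 = 33.10 kPa.
P₁ (0–1.7 m) = ½×11.11×1.7 = 9.446. P₂ (1.7–7.7 m) = ½(11.11+33.10)×6.0 = 132.6.
P_w = ½ γ_w h₂² = 0.5×9.81×6.0² = 176.6. Total = 9.446+132.6+176.6 = 318.7 kN/m.

319 kN/m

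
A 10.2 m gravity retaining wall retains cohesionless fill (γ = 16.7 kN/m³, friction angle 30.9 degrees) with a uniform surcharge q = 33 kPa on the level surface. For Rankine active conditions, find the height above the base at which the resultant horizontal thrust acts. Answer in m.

3.87 m

K_a = 0.3214.
Triangular part P₁ = ½K_aγH² = 279.2 at H/3 = 3.400 m; rectangular part P₂ = K_a q H = 108.2 at H/2 = 5.100 m.
ȳ = (P₁·3.400 + P₂·5.100)/(P₁+P₂) = 3.875 m.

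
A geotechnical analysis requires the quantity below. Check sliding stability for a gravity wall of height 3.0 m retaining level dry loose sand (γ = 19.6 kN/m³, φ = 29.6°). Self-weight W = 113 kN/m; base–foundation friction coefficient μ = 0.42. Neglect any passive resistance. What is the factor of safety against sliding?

K_a = tan²(45° − 29.6°/2) = 0.3387.
P_a = ½K_aγH² = 0.5×0.3387×19.6×3.0² = 29.88 kN/m, acting at H/3 = 1.000 m above the base.
FS_sliding = μW / P_a = 0.42×113 / 29.88 = 1.589.

1.59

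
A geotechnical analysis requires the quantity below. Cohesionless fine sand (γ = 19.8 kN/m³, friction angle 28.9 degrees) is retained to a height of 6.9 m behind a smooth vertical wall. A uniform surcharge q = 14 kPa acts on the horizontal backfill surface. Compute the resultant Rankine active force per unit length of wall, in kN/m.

198 kN/m

K_a = tan²(45° − φ/2) = 0.3484.
Soil triangle: ½ K_a γ H² = 0.5×0.3484×19.8×6.9² = 164.2 kN/m.
Surcharge rectangle: K_a q H = 0.3484×14×6.9 = 33.65 kN/m.
Total = 164.2 + 33.65 = 197.8 kN/m.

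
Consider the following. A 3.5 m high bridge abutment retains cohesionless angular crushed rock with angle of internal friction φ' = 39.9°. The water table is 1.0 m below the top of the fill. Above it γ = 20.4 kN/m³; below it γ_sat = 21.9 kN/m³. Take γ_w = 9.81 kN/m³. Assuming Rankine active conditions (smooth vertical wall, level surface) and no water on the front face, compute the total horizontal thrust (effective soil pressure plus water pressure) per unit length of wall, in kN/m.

K_a = tan²(45° − φ/2) = 0.2184.
γ' = 21.9 − 9.81 = 12.09 kN/m³. Depth below WT = 2.5 m.
σ'_h at WT = K_a γ d_w = 4.456 kPa; at base = 4.456 + K_a γ' × 2.5 = 11.06 kPa.
P₁ (0–1.0 m) = ½×4.456×1.0 = 2.228. P₂ (1.0–3.5 m) = ½(4.456+11.06)×2.5 = 19.39.
P_w = ½ γ_w h₂² = 0.5×9.81×2.5² = 30.66. Total = 2.228+19.39+30.66 = 52.28 kN/m.

52.3 kN/m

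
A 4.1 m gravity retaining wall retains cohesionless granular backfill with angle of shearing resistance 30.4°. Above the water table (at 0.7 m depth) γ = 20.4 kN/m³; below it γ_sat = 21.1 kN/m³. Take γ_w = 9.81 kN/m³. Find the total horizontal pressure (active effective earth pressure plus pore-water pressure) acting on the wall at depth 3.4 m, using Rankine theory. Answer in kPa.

K_a = (1 − sin φ)/(1 + sin φ) = 0.3280.
γ' = 21.1 − 9.81 = 11.29 kN/m³.
Effective vertical stress at 3.4 m: σ'_v = 20.4×0.7 + 11.29×2.70 = 44.76 kPa.
σ'_h = K_a σ'_v = 0.3280 × 44.76 = 14.68 kPa; u = γ_w × 2.70 = 26.49 kPa.
Total σ_h = 14.68 + 26.49 = 41.17 kPa.

41.2 kPa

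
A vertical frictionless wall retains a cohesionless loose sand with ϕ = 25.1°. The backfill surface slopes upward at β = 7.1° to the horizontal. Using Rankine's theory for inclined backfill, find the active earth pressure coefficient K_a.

0.416

K_a = cos β · (cos β − √(cos²β − cos²φ)) / (cos β + √(cos²β − cos²φ)).
cos β = 0.9923, cos φ = 0.9056, √(cos²β − cos²φ) = 0.4058.
K_a = 0.9923 × (0.9923 − 0.4058)/(0.9923 + 0.4058) = 0.4163.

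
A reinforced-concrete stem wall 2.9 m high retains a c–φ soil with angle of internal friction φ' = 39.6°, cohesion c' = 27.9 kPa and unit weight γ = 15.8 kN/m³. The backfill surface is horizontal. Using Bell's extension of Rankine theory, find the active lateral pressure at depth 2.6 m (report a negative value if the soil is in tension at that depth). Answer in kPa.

-17.2 kPa

K_a = (1 − sin φ)/(1 + sin φ) = 0.2214.
σ_a = K_a γ z − 2c√K_a = 0.2214×15.8×2.6 − 2×27.9×0.4706 = -17.16 kPa.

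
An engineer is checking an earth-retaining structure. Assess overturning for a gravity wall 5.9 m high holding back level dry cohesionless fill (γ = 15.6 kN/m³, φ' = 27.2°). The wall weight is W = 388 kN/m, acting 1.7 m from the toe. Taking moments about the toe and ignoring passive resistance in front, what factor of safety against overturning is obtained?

K_a = tan²(45° − 27.2°/2) = 0.3726.
P_a = ½K_aγH² = 0.5×0.3726×15.6×5.9² = 101.2 kN/m, acting at H/3 = 1.967 m above the base.
Overturning moment M_o = P_a × H/3 = 101.2 × 1.967 = 199.0.
Resisting moment M_r = W × 1.7 = 388 × 1.7 = 659.6.
FS_overturning = M_r/M_o = 659.6/199.0 = 3.315.

3.32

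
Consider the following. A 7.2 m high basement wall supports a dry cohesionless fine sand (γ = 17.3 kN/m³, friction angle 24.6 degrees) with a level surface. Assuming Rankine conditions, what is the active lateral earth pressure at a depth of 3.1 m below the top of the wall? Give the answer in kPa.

22.1 kPa

K_a = (1 − sin φ)/(1 + sin φ) = 0.4121.
σ_h = K_a γ z = 0.4121 × 17.3 × 3.1 = 22.10 kPa.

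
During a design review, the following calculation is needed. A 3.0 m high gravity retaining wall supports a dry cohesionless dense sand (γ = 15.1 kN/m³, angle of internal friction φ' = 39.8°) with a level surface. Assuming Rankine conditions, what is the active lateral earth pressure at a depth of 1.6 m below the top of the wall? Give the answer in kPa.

K_a = (1 − sin φ)/(1 + sin φ) = 0.2194.
σ_h = K_a γ z = 0.2194 × 15.1 × 1.6 = 5.301 kPa.

5.30 kPa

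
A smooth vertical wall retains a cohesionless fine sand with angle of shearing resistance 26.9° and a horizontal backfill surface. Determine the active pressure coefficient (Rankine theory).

K_a = tan²(45° − φ/2) = tan²(31.55°) = 0.3770.

0.377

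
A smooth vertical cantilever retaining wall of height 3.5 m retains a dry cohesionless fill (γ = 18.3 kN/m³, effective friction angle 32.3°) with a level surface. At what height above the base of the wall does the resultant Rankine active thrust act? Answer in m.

K_a = 0.3035.
The pressure distribution is triangular, so the resultant acts at H/3 above the base = 3.5/3 = 1.167 m.

1.17 m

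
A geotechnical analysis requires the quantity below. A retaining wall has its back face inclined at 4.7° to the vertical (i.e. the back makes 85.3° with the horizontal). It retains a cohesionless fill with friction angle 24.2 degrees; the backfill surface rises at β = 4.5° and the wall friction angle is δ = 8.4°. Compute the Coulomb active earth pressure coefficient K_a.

K_a = sin²(α+φ) / [sin²α · sin(α−δ) · (1 + √{sin(φ+δ)sin(φ−β) / (sin(α−δ)sin(α+β))})²].
With α = 85.3°, φ = 24.2°, δ = 8.4°, β = 4.5°: K_a = 0.4480.

0.448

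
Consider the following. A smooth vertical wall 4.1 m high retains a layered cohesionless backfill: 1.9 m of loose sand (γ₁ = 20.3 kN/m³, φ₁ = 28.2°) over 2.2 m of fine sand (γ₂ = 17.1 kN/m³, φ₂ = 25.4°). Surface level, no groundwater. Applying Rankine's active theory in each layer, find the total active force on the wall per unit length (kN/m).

63.6 kN/m

K_a1 = tan²(45°−28.2°/2) = 0.3582; K_a2 = tan²(45°−25.4°/2) = 0.3996.
Layer 1: σ at base = K_a1 γ₁ h₁ = 13.82 kPa; P₁ = ½×13.82×1.9 = 13.12.
Layer 2: σ_v at top = γ₁h₁ = 38.57; σ_h top = K_a2×38.57 = 15.41; σ_h base = K_a2×(38.57+17.1×2.2) = 30.45.
P₂ = ½(15.41+30.45)×2.2 = 50.45. Total P_a = 13.12+50.45 = 63.57 kN/m.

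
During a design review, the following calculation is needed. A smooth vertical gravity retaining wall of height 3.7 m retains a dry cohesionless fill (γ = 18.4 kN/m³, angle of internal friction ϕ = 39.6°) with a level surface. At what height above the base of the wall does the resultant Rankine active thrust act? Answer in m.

1.23 m

K_a = 0.2214.
The pressure distribution is triangular, so the resultant acts at H/3 above the base = 3.7/3 = 1.233 m.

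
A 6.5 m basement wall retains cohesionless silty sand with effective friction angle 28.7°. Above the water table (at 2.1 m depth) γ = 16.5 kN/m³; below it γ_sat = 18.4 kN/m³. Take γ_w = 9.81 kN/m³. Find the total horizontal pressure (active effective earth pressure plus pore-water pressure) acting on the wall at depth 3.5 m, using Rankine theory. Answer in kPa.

30.1 kPa

K_a = (1 − sin φ)/(1 + sin φ) = 0.3511.
γ' = 18.4 − 9.81 = 8.590 kN/m³.
Effective vertical stress at 3.5 m: σ'_v = 16.5×2.1 + 8.590×1.40 = 46.68 kPa.
σ'_h = K_a σ'_v = 0.3511 × 46.68 = 16.39 kPa; u = γ_w × 1.40 = 13.73 kPa.
Total σ_h = 16.39 + 13.73 = 30.12 kPa.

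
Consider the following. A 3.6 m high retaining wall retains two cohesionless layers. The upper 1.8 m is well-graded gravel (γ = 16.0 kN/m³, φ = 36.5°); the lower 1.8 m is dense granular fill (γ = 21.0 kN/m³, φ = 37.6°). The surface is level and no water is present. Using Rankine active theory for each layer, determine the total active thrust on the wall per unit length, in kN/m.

K_a1 = tan²(45°−36.5°/2) = 0.2541; K_a2 = tan²(45°−37.6°/2) = 0.2421.
Layer 1: σ at base = K_a1 γ₁ h₁ = 7.317 kPa; P₁ = ½×7.317×1.8 = 6.585.
Layer 2: σ_v at top = γ₁h₁ = 28.80; σ_h top = K_a2×28.80 = 6.973; σ_h base = K_a2×(28.80+21.0×1.8) = 16.13.
P₂ = ½(6.973+16.13)×1.8 = 20.79. Total P_a = 6.585+20.79 = 27.37 kN/m.

27.4 kN/m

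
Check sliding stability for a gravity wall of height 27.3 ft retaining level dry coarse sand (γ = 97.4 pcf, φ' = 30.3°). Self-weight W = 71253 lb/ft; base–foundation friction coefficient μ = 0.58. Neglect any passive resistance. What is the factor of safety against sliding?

3.46

K_a = tan²(45° − 30.3°/2) = 0.3293.
P_a = ½K_aγH² = 0.5×0.3293×97.4×27.3² = 11950 lb/ft, acting at H/3 = 9.100 ft above the base.
FS_sliding = μW / P_a = 0.58×71253 / 11950 = 3.457.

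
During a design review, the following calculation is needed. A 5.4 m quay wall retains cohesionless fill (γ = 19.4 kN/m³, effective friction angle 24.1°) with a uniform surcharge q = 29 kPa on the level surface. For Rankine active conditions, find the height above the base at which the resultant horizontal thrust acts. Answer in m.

K_a = 0.4201.
Triangular part P₁ = ½K_aγH² = 118.8 at H/3 = 1.800 m; rectangular part P₂ = K_a q H = 65.79 at H/2 = 2.700 m.
ȳ = (P₁·1.800 + P₂·2.700)/(P₁+P₂) = 2.121 m.

2.12 m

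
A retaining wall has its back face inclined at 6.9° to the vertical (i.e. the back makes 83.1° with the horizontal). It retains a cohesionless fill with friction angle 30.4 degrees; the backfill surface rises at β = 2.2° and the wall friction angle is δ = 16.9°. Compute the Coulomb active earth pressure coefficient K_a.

K_a = sin²(α+φ) / [sin²α · sin(α−δ) · (1 + √{sin(φ+δ)sin(φ−β) / (sin(α−δ)sin(α+β))})²].
With α = 83.1°, φ = 30.4°, δ = 16.9°, β = 2.2°: K_a = 0.3566.

0.357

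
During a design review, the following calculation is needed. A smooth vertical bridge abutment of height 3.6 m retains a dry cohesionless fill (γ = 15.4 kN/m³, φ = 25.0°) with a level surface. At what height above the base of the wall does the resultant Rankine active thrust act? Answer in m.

K_a = 0.4059.
The pressure distribution is triangular, so the resultant acts at H/3 above the base = 3.6/3 = 1.200 m.

1.20 m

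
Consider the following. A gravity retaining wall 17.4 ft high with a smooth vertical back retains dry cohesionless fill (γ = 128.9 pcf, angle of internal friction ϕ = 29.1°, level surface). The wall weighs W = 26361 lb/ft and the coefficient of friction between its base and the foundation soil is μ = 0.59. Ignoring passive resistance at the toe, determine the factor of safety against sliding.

2.31

K_a = tan²(45° − 29.1°/2) = 0.3456.
P_a = ½K_aγH² = 0.5×0.3456×128.9×17.4² = 6743 lb/ft, acting at H/3 = 5.800 ft above the base.
FS_sliding = μW / P_a = 0.59×26361 / 6743 = 2.306.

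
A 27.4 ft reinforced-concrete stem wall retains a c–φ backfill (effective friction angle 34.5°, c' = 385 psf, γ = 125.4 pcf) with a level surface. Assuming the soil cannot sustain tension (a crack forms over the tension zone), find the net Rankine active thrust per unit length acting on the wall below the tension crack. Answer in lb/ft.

4290 lb/ft

K_a = 0.2768; √K_a = 0.5261.
Tension-crack depth z_c = 2c/(γ√K_a) = 2×385/(125.4×0.5261) = 11.67 ft.
σ_a at base = K_a γ H − 2c√K_a = 0.2768×125.4×27.4 − 2×385×0.5261 = 546.0 psf.
P_a = ½ × 546.0 × (H − z_c) = 0.5×546.0×15.73 = 4294 lb/ft.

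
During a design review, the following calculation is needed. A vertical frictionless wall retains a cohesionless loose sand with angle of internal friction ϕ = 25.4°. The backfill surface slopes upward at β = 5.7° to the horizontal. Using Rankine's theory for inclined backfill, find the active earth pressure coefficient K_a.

K_a = cos β · (cos β − √(cos²β − cos²φ)) / (cos β + √(cos²β − cos²φ)).
cos β = 0.9951, cos φ = 0.9033, √(cos²β − cos²φ) = 0.4173.
K_a = 0.9951 × (0.9951 − 0.4173)/(0.9951 + 0.4173) = 0.4071.

0.407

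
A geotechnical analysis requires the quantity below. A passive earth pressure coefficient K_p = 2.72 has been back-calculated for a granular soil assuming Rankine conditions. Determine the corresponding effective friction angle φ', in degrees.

27.5°

K_p = (1+sin φ)/(1−sin φ) ⇒ sin φ = (K_p − 1)/(K_p + 1) = 0.4624.
φ = arcsin(0.4624) = 27.54°.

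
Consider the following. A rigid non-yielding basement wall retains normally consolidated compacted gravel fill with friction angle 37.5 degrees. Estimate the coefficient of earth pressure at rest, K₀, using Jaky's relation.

K₀ = 1 − sin φ' = 1 − sin 37.5° = 0.3912.

0.391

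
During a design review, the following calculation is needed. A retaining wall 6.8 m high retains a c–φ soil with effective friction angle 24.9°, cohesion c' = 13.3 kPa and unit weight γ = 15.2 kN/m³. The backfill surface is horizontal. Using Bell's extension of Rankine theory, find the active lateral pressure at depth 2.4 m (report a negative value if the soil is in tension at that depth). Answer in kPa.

-2.12 kPa

K_a = (1 − sin φ)/(1 + sin φ) = 0.4074.
σ_a = K_a γ z − 2c√K_a = 0.4074×15.2×2.4 − 2×13.3×0.6383 = -2.116 kPa.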